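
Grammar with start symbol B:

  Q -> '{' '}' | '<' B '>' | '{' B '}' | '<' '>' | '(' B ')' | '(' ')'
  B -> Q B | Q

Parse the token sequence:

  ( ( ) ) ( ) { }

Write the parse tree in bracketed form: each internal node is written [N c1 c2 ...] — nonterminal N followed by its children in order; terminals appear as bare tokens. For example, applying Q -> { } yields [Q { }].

[B [Q ( [B [Q ( )]] )] [B [Q ( )] [B [Q { }]]]]

B
Q B
( B ) B
( Q ) B
( ( ) ) B
( ( ) ) Q B
( ( ) ) ( ) B
( ( ) ) ( ) Q
( ( ) ) ( ) { }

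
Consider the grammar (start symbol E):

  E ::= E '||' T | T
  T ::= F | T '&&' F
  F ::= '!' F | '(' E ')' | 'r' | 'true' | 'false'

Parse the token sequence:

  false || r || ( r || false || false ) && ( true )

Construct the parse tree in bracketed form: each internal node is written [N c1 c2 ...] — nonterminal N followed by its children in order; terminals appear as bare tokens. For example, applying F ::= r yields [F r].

E
E || T
E || T || T
T || T || T
F || T || T
false || T || T
false || F || T
false || r || T
false || r || T && F
false || r || F && F
false || r || ( E ) && F
false || r || ( E || T ) && F
false || r || ( E || T || T ) && F
false || r || ( T || T || T ) && F
false || r || ( F || T || T ) && F
false || r || ( r || T || T ) && F
false || r || ( r || F || T ) && F
false || r || ( r || false || T ) && F
false || r || ( r || false || F ) && F
false || r || ( r || false || false ) && F
false || r || ( r || false || false ) && ( E )
false || r || ( r || false || false ) && ( T )
false || r || ( r || false || false ) && ( F )
false || r || ( r || false || false ) && ( true )

[E [E [E [T [F false]]] || [T [F r]]] || [T [T [F ( [E [E [E [T [F r]]] || [T [F false]]] || [T [F false]]] )]] && [F ( [E [T [F true]]] )]]]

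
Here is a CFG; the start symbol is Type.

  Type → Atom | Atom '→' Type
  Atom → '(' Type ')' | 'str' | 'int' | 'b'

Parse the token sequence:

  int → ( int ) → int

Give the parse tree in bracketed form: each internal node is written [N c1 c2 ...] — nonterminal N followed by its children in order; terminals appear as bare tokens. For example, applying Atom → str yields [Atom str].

[Type [Atom int] → [Type [Atom ( [Type [Atom int]] )] → [Type [Atom int]]]]

Type
Atom → Type
int → Type
int → Atom → Type
int → ( Type ) → Type
int → ( Atom ) → Type
int → ( int ) → Type
int → ( int ) → Atom
int → ( int ) → int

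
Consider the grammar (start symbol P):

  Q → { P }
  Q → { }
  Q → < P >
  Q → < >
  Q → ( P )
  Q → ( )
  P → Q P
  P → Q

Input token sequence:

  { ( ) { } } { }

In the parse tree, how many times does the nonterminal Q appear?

4

[P [Q { [P [Q ( )] [P [Q { }]]] }] [P [Q { }]]]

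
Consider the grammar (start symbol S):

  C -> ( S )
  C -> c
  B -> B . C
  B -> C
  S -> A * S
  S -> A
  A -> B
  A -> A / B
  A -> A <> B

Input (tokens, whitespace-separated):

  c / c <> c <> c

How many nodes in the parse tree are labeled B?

[S [A [A [A [A [B [C c]]] / [B [C c]]] <> [B [C c]]] <> [B [C c]]]]

4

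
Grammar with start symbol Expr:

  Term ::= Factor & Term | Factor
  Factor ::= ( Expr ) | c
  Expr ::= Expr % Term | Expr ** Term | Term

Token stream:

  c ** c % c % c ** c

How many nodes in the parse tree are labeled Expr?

5

[Expr [Expr [Expr [Expr [Expr [Term [Factor c]]] ** [Term [Factor c]]] % [Term [Factor c]]] % [Term [Factor c]]] ** [Term [Factor c]]]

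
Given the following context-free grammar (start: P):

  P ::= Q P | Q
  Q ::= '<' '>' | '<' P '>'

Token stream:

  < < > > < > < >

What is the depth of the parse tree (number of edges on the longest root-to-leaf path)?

4

[P [Q < [P [Q < >]] >] [P [Q < >] [P [Q < >]]]]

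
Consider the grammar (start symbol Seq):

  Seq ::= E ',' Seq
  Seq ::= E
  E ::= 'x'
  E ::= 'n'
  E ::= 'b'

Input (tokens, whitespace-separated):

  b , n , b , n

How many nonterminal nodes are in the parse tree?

[Seq [E b] , [Seq [E n] , [Seq [E b] , [Seq [E n]]]]]

8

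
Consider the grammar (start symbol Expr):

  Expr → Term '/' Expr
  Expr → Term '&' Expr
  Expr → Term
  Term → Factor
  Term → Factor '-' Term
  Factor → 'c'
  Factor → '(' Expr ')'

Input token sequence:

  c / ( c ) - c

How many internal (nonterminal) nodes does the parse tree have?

[Expr [Term [Factor c]] / [Expr [Term [Factor ( [Expr [Term [Factor c]]] )] - [Term [Factor c]]]]]

11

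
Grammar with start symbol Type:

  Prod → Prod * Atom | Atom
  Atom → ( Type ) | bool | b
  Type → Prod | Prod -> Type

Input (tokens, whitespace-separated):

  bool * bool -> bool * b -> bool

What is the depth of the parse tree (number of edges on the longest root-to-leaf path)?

[Type [Prod [Prod [Atom bool]] * [Atom bool]] -> [Type [Prod [Prod [Atom bool]] * [Atom b]] -> [Type [Prod [Atom bool]]]]]

5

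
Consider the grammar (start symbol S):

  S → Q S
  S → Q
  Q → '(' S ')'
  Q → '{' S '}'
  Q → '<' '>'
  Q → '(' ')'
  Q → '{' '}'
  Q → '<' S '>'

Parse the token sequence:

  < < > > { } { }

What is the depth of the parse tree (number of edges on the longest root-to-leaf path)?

[S [Q < [S [Q < >]] >] [S [Q { }] [S [Q { }]]]]

4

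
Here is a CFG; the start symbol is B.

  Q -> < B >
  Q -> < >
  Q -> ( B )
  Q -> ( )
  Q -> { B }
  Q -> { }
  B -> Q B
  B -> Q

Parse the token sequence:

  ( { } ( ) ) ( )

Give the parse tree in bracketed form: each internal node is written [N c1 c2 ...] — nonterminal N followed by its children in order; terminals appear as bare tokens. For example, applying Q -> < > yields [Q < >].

B
Q B
( B ) B
( Q B ) B
( { } B ) B
( { } Q ) B
( { } ( ) ) B
( { } ( ) ) Q
( { } ( ) ) ( )

[B [Q ( [B [Q { }] [B [Q ( )]]] )] [B [Q ( )]]]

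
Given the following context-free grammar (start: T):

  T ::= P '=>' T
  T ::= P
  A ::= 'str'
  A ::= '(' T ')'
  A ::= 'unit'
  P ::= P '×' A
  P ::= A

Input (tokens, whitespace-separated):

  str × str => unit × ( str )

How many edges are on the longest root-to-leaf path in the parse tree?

7

[T [P [P [A str]] × [A str]] => [T [P [P [A unit]] × [A ( [T [P [A str]]] )]]]]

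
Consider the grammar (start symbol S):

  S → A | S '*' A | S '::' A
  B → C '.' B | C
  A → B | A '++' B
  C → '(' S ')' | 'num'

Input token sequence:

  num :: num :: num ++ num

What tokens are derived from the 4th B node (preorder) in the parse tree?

[S [S [S [A [B [C num]]]] :: [A [B [C num]]]] :: [A [A [B [C num]]] ++ [B [C num]]]]

num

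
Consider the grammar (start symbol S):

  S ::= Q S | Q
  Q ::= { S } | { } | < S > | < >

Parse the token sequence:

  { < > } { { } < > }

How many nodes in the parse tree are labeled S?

[S [Q { [S [Q < >]] }] [S [Q { [S [Q { }] [S [Q < >]]] }]]]

5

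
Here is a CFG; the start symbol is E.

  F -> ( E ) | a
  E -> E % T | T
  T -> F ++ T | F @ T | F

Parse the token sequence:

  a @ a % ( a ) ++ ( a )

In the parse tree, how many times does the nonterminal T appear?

[E [E [T [F a] @ [T [F a]]]] % [T [F ( [E [T [F a]]] )] ++ [T [F ( [E [T [F a]]] )]]]]

6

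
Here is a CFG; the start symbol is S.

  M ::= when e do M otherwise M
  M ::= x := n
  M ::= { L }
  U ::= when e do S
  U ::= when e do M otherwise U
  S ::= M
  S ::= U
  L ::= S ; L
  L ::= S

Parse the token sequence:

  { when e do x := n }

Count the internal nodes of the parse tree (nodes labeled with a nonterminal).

[S [M { [L [S [U when e do [S [M x := n]]]]] }]]

7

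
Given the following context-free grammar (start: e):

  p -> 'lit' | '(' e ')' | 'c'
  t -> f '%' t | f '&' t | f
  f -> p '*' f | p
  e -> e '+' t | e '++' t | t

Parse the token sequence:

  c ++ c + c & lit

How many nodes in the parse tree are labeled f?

4

[e [e [e [t [f [p c]]]] ++ [t [f [p c]]]] + [t [f [p c]] & [t [f [p lit]]]]]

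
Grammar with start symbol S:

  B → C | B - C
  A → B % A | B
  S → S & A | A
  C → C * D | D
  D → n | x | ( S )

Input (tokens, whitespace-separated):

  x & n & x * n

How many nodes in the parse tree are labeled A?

3

[S [S [S [A [B [C [D x]]]]] & [A [B [C [D n]]]]] & [A [B [C [C [D x]] * [D n]]]]]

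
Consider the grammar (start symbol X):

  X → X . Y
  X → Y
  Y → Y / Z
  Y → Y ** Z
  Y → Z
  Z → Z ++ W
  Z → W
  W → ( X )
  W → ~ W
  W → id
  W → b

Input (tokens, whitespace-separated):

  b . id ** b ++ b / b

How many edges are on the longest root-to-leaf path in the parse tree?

6

[X [X [Y [Z [W b]]]] . [Y [Y [Y [Z [W id]]] ** [Z [Z [W b]] ++ [W b]]] / [Z [W b]]]]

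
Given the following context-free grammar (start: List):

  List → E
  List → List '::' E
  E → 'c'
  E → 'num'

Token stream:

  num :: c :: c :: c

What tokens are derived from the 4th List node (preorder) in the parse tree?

[List [List [List [List [E num]] :: [E c]] :: [E c]] :: [E c]]

num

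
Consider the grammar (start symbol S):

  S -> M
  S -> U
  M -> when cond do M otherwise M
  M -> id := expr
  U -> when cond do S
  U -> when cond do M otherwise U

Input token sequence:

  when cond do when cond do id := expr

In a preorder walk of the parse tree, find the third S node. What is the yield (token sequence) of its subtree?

[S [U when cond do [S [U when cond do [S [M id := expr]]]]]]

id := expr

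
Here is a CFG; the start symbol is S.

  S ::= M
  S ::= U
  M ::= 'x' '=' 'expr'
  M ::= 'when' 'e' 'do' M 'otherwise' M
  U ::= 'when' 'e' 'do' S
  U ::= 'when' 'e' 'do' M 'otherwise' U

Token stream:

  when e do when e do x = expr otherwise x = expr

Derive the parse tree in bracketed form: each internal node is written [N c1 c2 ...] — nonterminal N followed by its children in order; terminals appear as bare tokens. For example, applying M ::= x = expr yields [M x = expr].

S
U
when e do S
when e do M
when e do when e do M otherwise M
when e do when e do x = expr otherwise M
when e do when e do x = expr otherwise x = expr

[S [U when e do [S [M when e do [M x = expr] otherwise [M x = expr]]]]]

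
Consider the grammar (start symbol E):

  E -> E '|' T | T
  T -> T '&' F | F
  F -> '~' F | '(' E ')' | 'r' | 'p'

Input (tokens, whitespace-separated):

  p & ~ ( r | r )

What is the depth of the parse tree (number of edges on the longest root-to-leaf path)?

[E [T [T [F p]] & [F ~ [F ( [E [E [T [F r]]] | [T [F r]]] )]]]]

8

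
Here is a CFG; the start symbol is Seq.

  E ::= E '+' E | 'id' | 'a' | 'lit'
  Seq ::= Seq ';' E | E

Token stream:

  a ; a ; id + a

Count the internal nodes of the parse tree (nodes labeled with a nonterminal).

[Seq [Seq [Seq [E a]] ; [E a]] ; [E [E id] + [E a]]]

8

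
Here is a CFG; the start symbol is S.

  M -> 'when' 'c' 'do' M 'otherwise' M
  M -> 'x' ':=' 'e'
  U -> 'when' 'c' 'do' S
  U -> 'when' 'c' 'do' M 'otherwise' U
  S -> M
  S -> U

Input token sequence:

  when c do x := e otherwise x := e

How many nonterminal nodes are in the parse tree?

[S [M when c do [M x := e] otherwise [M x := e]]]

4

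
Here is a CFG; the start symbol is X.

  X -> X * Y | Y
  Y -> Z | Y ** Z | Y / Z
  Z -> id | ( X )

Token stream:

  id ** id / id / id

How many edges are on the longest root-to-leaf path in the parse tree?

[X [Y [Y [Y [Y [Z id]] ** [Z id]] / [Z id]] / [Z id]]]

6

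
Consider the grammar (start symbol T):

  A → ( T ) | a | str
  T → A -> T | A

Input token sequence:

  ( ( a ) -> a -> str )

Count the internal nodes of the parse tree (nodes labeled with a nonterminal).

[T [A ( [T [A ( [T [A a]] )] -> [T [A a] -> [T [A str]]]] )]]

10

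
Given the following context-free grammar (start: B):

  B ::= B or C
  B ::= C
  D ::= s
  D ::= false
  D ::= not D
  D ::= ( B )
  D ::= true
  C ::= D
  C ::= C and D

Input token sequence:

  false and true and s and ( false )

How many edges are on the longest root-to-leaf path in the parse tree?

[B [C [C [C [C [D false]] and [D true]] and [D s]] and [D ( [B [C [D false]]] )]]]

6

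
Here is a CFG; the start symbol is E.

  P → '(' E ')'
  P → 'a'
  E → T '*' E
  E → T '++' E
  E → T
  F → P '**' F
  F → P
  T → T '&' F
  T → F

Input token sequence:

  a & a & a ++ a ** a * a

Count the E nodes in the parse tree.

3

[E [T [T [T [F [P a]]] & [F [P a]]] & [F [P a]]] ++ [E [T [F [P a] ** [F [P a]]]] * [E [T [F [P a]]]]]]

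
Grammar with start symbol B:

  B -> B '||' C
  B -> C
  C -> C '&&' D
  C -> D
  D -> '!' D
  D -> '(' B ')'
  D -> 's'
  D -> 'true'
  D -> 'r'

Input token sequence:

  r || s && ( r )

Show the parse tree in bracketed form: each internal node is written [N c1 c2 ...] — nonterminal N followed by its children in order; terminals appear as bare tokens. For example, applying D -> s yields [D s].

B
B || C
C || C
D || C
r || C
r || C && D
r || D && D
r || s && D
r || s && ( B )
r || s && ( C )
r || s && ( D )
r || s && ( r )

[B [B [C [D r]]] || [C [C [D s]] && [D ( [B [C [D r]]] )]]]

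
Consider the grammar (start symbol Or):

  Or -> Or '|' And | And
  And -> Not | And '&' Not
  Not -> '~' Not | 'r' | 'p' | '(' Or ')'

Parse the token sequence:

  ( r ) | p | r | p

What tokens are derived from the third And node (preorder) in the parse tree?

[Or [Or [Or [Or [And [Not ( [Or [And [Not r]]] )]]] | [And [Not p]]] | [And [Not r]]] | [And [Not p]]]

p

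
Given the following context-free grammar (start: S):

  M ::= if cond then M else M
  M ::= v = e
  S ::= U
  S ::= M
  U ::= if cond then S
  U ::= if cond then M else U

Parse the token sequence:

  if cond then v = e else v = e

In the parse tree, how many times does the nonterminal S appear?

1

[S [M if cond then [M v = e] else [M v = e]]]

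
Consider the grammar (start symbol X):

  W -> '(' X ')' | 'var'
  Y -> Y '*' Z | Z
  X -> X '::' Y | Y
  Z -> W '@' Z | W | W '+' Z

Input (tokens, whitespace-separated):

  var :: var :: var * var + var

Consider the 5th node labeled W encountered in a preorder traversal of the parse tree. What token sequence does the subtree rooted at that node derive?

var

[X [X [X [Y [Z [W var]]]] :: [Y [Z [W var]]]] :: [Y [Y [Z [W var]]] * [Z [W var] + [Z [W var]]]]]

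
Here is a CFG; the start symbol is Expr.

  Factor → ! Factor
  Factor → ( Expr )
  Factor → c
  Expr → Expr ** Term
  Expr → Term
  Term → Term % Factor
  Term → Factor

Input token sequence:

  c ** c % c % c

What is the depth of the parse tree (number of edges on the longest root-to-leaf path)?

[Expr [Expr [Term [Factor c]]] ** [Term [Term [Term [Factor c]] % [Factor c]] % [Factor c]]]

5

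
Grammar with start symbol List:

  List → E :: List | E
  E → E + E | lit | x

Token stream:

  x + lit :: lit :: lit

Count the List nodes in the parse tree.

[List [E [E x] + [E lit]] :: [List [E lit] :: [List [E lit]]]]

3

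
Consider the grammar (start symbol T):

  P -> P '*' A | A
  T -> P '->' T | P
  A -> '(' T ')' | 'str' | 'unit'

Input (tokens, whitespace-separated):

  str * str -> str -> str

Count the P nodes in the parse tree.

4

[T [P [P [A str]] * [A str]] -> [T [P [A str]] -> [T [P [A str]]]]]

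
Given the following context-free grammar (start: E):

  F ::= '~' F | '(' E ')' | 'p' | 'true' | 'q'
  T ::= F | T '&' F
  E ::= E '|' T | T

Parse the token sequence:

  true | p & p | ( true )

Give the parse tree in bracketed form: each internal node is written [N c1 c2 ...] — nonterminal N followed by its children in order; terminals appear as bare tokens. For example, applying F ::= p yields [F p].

[E [E [E [T [F true]]] | [T [T [F p]] & [F p]]] | [T [F ( [E [T [F true]]] )]]]

E
E | T
E | T | T
T | T | T
F | T | T
true | T | T
true | T & F | T
true | F & F | T
true | p & F | T
true | p & p | T
true | p & p | F
true | p & p | ( E )
true | p & p | ( T )
true | p & p | ( F )
true | p & p | ( true )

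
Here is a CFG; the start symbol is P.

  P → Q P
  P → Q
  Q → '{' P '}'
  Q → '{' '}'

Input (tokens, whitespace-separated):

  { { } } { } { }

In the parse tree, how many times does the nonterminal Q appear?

[P [Q { [P [Q { }]] }] [P [Q { }] [P [Q { }]]]]

4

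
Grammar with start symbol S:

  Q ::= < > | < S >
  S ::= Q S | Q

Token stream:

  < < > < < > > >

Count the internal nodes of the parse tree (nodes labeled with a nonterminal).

8

[S [Q < [S [Q < >] [S [Q < [S [Q < >]] >]]] >]]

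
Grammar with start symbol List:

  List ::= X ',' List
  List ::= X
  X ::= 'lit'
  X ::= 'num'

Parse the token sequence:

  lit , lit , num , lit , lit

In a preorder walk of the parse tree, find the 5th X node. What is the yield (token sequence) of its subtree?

lit

[List [X lit] , [List [X lit] , [List [X num] , [List [X lit] , [List [X lit]]]]]]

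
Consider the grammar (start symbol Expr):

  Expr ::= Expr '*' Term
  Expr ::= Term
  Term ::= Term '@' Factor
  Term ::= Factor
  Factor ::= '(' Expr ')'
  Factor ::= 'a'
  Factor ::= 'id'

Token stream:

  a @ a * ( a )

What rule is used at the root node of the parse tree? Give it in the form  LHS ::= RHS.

Expr ::= Expr '*' Term

[Expr [Expr [Term [Term [Factor a]] @ [Factor a]]] * [Term [Factor ( [Expr [Term [Factor a]]] )]]]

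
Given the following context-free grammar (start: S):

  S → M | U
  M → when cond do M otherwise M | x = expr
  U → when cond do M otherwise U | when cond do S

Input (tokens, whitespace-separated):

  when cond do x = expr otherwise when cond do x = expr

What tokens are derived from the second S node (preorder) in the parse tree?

x = expr

[S [U when cond do [M x = expr] otherwise [U when cond do [S [M x = expr]]]]]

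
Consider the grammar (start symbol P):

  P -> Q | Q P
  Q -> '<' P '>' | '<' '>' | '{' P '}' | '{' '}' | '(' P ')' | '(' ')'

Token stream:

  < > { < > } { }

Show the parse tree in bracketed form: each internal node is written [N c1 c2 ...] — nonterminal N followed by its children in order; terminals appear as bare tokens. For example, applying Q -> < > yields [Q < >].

[P [Q < >] [P [Q { [P [Q < >]] }] [P [Q { }]]]]

P
Q P
< > P
< > Q P
< > { P } P
< > { Q } P
< > { < > } P
< > { < > } Q
< > { < > } { }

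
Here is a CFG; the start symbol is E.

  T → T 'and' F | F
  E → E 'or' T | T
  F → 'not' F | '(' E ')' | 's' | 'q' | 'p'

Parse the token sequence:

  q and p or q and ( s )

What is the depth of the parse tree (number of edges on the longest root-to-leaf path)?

6

[E [E [T [T [F q]] and [F p]]] or [T [T [F q]] and [F ( [E [T [F s]]] )]]]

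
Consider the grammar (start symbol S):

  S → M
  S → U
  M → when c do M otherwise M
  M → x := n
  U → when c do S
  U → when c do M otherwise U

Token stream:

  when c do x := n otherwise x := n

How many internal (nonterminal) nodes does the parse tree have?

4

[S [M when c do [M x := n] otherwise [M x := n]]]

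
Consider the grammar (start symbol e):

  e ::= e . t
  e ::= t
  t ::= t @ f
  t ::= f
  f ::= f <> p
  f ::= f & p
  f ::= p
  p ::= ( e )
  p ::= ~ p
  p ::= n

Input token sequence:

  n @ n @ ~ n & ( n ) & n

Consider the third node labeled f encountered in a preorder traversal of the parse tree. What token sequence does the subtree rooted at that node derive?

[e [t [t [t [f [p n]]] @ [f [p n]]] @ [f [f [f [p ~ [p n]]] & [p ( [e [t [f [p n]]]] )]] & [p n]]]]

~ n & ( n ) & n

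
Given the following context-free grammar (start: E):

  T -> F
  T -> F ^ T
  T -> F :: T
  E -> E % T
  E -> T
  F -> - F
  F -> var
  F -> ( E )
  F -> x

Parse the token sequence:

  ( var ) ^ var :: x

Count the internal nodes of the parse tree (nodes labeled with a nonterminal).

[E [T [F ( [E [T [F var]]] )] ^ [T [F var] :: [T [F x]]]]]

10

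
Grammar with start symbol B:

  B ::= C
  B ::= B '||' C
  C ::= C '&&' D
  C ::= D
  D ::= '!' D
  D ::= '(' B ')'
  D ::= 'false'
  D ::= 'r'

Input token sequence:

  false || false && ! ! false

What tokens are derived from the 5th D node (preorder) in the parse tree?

[B [B [C [D false]]] || [C [C [D false]] && [D ! [D ! [D false]]]]]

false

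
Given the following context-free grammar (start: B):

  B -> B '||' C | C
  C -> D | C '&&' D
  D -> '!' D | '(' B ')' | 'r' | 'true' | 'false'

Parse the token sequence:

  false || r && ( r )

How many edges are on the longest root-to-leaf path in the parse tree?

6

[B [B [C [D false]]] || [C [C [D r]] && [D ( [B [C [D r]]] )]]]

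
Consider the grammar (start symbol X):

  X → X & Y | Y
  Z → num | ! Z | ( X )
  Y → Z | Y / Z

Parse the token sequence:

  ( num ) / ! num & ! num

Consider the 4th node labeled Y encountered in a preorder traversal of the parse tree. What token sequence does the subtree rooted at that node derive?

! num

[X [X [Y [Y [Z ( [X [Y [Z num]]] )]] / [Z ! [Z num]]]] & [Y [Z ! [Z num]]]]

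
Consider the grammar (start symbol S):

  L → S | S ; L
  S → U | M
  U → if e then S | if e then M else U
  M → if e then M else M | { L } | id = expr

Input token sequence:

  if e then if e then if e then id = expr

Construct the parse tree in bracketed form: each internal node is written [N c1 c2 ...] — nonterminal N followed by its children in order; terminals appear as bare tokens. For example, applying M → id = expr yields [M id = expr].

[S [U if e then [S [U if e then [S [U if e then [S [M id = expr]]]]]]]]

S
U
if e then S
if e then U
if e then if e then S
if e then if e then U
if e then if e then if e then S
if e then if e then if e then M
if e then if e then if e then id = expr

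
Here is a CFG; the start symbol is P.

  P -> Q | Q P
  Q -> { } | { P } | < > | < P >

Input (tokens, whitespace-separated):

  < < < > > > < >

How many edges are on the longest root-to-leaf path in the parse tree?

[P [Q < [P [Q < [P [Q < >]] >]] >] [P [Q < >]]]

6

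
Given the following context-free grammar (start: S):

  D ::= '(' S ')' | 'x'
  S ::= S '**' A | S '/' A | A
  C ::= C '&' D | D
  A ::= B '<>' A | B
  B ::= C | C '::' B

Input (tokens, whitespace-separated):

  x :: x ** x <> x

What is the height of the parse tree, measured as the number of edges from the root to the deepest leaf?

7

[S [S [A [B [C [D x]] :: [B [C [D x]]]]]] ** [A [B [C [D x]]] <> [A [B [C [D x]]]]]]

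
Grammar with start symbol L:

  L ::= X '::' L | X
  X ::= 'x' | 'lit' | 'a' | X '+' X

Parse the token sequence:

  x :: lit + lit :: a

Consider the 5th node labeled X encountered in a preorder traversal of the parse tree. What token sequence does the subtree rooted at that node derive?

[L [X x] :: [L [X [X lit] + [X lit]] :: [L [X a]]]]

a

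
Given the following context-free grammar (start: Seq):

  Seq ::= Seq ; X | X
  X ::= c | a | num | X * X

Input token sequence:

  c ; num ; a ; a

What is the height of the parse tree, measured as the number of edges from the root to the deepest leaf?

[Seq [Seq [Seq [Seq [X c]] ; [X num]] ; [X a]] ; [X a]]

5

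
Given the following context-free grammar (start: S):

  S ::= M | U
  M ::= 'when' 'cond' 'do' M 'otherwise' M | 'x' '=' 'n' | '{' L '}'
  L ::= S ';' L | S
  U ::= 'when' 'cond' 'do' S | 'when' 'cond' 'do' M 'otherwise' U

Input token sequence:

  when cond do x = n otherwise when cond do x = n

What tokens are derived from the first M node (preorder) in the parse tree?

[S [U when cond do [M x = n] otherwise [U when cond do [S [M x = n]]]]]

x = n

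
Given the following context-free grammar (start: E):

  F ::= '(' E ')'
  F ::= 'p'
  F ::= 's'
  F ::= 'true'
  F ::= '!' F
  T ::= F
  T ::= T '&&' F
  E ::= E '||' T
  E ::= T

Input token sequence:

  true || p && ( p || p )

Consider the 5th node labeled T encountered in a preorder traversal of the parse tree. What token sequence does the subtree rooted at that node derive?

p

[E [E [T [F true]]] || [T [T [F p]] && [F ( [E [E [T [F p]]] || [T [F p]]] )]]]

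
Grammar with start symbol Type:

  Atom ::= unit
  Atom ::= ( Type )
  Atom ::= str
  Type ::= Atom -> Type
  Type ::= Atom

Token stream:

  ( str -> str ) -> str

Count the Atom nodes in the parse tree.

[Type [Atom ( [Type [Atom str] -> [Type [Atom str]]] )] -> [Type [Atom str]]]

4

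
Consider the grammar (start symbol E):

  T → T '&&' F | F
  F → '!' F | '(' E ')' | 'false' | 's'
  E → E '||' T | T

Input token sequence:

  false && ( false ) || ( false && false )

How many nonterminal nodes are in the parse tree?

[E [E [T [T [F false]] && [F ( [E [T [F false]]] )]]] || [T [F ( [E [T [T [F false]] && [F false]]] )]]]

16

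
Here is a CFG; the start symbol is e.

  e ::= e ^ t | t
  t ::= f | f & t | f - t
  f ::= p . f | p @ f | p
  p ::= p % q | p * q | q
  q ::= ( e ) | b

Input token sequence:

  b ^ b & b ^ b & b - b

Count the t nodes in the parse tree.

6

[e [e [e [t [f [p [q b]]]]] ^ [t [f [p [q b]]] & [t [f [p [q b]]]]]] ^ [t [f [p [q b]]] & [t [f [p [q b]]] - [t [f [p [q b]]]]]]]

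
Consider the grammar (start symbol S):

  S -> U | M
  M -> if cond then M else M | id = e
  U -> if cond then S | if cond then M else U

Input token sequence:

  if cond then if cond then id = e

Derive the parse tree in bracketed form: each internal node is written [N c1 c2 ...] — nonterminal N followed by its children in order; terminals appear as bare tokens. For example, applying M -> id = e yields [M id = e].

S
U
if cond then S
if cond then U
if cond then if cond then S
if cond then if cond then M
if cond then if cond then id = e

[S [U if cond then [S [U if cond then [S [M id = e]]]]]]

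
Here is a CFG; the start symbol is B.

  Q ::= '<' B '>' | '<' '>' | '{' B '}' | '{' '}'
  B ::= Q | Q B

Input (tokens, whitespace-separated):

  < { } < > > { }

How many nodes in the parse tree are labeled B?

4

[B [Q < [B [Q { }] [B [Q < >]]] >] [B [Q { }]]]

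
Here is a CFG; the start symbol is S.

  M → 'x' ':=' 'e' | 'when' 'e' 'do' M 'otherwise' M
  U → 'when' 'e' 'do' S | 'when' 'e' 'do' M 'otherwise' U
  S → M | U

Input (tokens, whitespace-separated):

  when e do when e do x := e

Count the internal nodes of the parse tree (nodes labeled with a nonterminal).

6

[S [U when e do [S [U when e do [S [M x := e]]]]]]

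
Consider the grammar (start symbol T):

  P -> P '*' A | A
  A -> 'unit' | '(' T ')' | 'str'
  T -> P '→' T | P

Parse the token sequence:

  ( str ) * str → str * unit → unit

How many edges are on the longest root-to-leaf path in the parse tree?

7

[T [P [P [A ( [T [P [A str]]] )]] * [A str]] → [T [P [P [A str]] * [A unit]] → [T [P [A unit]]]]]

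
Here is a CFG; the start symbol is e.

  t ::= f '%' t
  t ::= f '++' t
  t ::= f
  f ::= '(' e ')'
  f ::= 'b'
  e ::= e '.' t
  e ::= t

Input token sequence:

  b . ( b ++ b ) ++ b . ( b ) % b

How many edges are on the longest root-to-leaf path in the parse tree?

8

[e [e [e [t [f b]]] . [t [f ( [e [t [f b] ++ [t [f b]]]] )] ++ [t [f b]]]] . [t [f ( [e [t [f b]]] )] % [t [f b]]]]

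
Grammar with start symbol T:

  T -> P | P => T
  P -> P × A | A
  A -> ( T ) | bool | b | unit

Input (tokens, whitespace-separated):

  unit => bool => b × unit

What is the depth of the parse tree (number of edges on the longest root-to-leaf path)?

[T [P [A unit]] => [T [P [A bool]] => [T [P [P [A b]] × [A unit]]]]]

6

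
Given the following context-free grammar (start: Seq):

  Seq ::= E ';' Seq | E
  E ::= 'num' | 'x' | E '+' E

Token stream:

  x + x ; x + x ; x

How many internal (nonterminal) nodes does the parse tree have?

10

[Seq [E [E x] + [E x]] ; [Seq [E [E x] + [E x]] ; [Seq [E x]]]]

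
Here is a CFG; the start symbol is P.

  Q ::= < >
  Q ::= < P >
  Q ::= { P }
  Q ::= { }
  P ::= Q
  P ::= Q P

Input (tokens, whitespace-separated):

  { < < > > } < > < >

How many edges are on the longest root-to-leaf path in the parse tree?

6

[P [Q { [P [Q < [P [Q < >]] >]] }] [P [Q < >] [P [Q < >]]]]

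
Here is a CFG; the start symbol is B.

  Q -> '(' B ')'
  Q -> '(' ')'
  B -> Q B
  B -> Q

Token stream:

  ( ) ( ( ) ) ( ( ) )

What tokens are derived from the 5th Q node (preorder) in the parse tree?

[B [Q ( )] [B [Q ( [B [Q ( )]] )] [B [Q ( [B [Q ( )]] )]]]]

( )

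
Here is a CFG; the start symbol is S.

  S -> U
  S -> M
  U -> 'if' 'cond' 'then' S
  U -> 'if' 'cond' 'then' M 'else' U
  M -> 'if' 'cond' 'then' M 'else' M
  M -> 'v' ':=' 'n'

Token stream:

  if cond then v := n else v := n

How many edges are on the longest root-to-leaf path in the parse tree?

3

[S [M if cond then [M v := n] else [M v := n]]]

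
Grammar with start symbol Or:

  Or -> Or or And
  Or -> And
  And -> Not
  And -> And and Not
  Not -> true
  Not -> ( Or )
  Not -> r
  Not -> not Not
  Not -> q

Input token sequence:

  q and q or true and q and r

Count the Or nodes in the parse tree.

2

[Or [Or [And [And [Not q]] and [Not q]]] or [And [And [And [Not true]] and [Not q]] and [Not r]]]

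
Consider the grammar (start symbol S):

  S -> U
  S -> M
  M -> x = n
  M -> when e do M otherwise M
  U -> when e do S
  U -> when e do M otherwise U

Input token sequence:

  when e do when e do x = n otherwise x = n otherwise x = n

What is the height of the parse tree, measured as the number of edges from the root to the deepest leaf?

4

[S [M when e do [M when e do [M x = n] otherwise [M x = n]] otherwise [M x = n]]]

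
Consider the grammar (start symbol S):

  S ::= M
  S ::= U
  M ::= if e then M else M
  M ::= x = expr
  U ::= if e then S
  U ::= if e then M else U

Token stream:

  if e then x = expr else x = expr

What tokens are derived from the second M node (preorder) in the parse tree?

[S [M if e then [M x = expr] else [M x = expr]]]

x = expr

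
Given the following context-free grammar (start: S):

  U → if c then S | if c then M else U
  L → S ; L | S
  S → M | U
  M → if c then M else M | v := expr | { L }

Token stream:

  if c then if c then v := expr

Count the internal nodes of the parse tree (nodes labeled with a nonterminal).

6

[S [U if c then [S [U if c then [S [M v := expr]]]]]]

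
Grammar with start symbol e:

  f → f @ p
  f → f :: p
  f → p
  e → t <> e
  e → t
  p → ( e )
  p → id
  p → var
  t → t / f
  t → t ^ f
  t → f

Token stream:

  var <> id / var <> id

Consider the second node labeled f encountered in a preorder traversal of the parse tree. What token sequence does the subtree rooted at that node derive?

id

[e [t [f [p var]]] <> [e [t [t [f [p id]]] / [f [p var]]] <> [e [t [f [p id]]]]]]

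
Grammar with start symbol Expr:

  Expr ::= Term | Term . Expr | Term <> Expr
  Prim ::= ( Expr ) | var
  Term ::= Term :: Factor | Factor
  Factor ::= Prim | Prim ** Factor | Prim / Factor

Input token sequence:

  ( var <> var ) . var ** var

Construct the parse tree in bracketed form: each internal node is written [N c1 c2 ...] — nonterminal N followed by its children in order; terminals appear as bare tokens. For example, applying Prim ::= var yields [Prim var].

[Expr [Term [Factor [Prim ( [Expr [Term [Factor [Prim var]]] <> [Expr [Term [Factor [Prim var]]]]] )]]] . [Expr [Term [Factor [Prim var] ** [Factor [Prim var]]]]]]

Expr
Term . Expr
Factor . Expr
Prim . Expr
( Expr ) . Expr
( Term <> Expr ) . Expr
( Factor <> Expr ) . Expr
( Prim <> Expr ) . Expr
( var <> Expr ) . Expr
( var <> Term ) . Expr
( var <> Factor ) . Expr
( var <> Prim ) . Expr
( var <> var ) . Expr
( var <> var ) . Term
( var <> var ) . Factor
( var <> var ) . Prim ** Factor
( var <> var ) . var ** Factor
( var <> var ) . var ** Prim
( var <> var ) . var ** var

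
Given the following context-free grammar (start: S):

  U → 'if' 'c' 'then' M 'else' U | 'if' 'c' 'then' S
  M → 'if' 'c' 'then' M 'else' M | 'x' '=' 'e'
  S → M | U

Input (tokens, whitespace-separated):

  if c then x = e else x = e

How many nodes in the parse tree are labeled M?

3

[S [M if c then [M x = e] else [M x = e]]]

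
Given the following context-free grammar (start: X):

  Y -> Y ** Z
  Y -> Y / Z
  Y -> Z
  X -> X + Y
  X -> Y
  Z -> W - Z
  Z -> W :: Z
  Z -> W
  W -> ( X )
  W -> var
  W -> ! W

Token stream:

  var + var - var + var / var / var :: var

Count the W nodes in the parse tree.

[X [X [X [Y [Z [W var]]]] + [Y [Z [W var] - [Z [W var]]]]] + [Y [Y [Y [Z [W var]]] / [Z [W var]]] / [Z [W var] :: [Z [W var]]]]]

7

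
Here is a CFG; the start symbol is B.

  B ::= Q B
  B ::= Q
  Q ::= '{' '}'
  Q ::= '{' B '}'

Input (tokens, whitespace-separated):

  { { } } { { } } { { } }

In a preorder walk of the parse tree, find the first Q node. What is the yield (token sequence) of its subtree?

[B [Q { [B [Q { }]] }] [B [Q { [B [Q { }]] }] [B [Q { [B [Q { }]] }]]]]

{ { } }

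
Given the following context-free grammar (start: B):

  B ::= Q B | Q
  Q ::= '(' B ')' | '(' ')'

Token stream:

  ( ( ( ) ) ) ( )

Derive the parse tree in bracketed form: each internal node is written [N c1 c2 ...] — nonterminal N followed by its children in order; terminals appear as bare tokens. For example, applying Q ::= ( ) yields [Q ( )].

B
Q B
( B ) B
( Q ) B
( ( B ) ) B
( ( Q ) ) B
( ( ( ) ) ) B
( ( ( ) ) ) Q
( ( ( ) ) ) ( )

[B [Q ( [B [Q ( [B [Q ( )]] )]] )] [B [Q ( )]]]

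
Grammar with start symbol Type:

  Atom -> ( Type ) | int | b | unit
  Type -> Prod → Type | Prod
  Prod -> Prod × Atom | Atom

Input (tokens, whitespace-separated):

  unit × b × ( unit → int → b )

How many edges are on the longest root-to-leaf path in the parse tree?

8

[Type [Prod [Prod [Prod [Atom unit]] × [Atom b]] × [Atom ( [Type [Prod [Atom unit]] → [Type [Prod [Atom int]] → [Type [Prod [Atom b]]]]] )]]]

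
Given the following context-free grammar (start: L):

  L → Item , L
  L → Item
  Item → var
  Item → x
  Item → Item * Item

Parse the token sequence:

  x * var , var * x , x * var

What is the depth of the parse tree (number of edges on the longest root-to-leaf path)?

[L [Item [Item x] * [Item var]] , [L [Item [Item var] * [Item x]] , [L [Item [Item x] * [Item var]]]]]

5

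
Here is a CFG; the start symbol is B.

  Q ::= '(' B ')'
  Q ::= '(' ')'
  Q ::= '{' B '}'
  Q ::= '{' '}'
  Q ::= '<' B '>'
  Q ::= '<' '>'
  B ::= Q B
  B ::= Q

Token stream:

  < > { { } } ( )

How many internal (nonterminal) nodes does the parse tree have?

8

[B [Q < >] [B [Q { [B [Q { }]] }] [B [Q ( )]]]]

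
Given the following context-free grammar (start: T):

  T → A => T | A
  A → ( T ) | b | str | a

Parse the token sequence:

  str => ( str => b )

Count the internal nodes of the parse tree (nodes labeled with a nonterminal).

8

[T [A str] => [T [A ( [T [A str] => [T [A b]]] )]]]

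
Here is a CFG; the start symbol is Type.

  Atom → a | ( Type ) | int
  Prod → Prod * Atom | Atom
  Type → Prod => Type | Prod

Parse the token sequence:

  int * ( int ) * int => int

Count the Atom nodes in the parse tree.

[Type [Prod [Prod [Prod [Atom int]] * [Atom ( [Type [Prod [Atom int]]] )]] * [Atom int]] => [Type [Prod [Atom int]]]]

5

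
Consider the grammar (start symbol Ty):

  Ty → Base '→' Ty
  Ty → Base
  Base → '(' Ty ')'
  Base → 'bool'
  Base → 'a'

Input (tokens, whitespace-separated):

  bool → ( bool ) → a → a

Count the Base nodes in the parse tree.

[Ty [Base bool] → [Ty [Base ( [Ty [Base bool]] )] → [Ty [Base a] → [Ty [Base a]]]]]

5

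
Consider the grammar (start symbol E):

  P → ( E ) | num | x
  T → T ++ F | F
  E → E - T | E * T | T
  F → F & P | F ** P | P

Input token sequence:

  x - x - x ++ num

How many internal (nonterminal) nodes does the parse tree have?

[E [E [E [T [F [P x]]]] - [T [F [P x]]]] - [T [T [F [P x]]] ++ [F [P num]]]]

15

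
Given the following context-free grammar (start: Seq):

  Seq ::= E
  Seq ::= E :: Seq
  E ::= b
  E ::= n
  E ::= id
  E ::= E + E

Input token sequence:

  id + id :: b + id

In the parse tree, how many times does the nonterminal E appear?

6

[Seq [E [E id] + [E id]] :: [Seq [E [E b] + [E id]]]]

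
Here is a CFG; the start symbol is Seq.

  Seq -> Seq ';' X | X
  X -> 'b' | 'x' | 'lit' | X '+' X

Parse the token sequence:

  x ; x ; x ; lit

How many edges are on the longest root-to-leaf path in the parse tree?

[Seq [Seq [Seq [Seq [X x]] ; [X x]] ; [X x]] ; [X lit]]

5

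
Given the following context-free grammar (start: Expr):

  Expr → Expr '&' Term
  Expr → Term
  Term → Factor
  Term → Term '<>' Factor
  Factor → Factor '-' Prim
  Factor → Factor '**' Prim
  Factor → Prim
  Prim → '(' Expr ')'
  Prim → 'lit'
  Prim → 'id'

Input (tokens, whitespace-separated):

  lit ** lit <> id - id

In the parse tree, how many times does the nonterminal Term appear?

2

[Expr [Term [Term [Factor [Factor [Prim lit]] ** [Prim lit]]] <> [Factor [Factor [Prim id]] - [Prim id]]]]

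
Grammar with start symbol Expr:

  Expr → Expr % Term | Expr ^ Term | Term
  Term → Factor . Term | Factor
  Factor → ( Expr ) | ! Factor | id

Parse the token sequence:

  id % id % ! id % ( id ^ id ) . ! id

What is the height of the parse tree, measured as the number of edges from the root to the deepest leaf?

7

[Expr [Expr [Expr [Expr [Term [Factor id]]] % [Term [Factor id]]] % [Term [Factor ! [Factor id]]]] % [Term [Factor ( [Expr [Expr [Term [Factor id]]] ^ [Term [Factor id]]] )] . [Term [Factor ! [Factor id]]]]]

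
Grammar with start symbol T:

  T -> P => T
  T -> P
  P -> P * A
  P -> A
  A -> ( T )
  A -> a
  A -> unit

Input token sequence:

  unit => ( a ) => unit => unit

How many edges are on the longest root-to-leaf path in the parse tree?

[T [P [A unit]] => [T [P [A ( [T [P [A a]]] )]] => [T [P [A unit]] => [T [P [A unit]]]]]]

7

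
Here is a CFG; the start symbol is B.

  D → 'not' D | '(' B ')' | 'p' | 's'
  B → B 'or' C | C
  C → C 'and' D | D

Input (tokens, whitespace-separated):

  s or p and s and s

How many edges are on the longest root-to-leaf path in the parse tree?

5

[B [B [C [D s]]] or [C [C [C [D p]] and [D s]] and [D s]]]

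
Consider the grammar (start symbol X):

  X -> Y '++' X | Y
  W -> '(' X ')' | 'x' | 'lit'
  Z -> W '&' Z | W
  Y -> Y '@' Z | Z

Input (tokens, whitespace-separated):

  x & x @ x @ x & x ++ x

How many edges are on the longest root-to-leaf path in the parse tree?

[X [Y [Y [Y [Z [W x] & [Z [W x]]]] @ [Z [W x]]] @ [Z [W x] & [Z [W x]]]] ++ [X [Y [Z [W x]]]]]

7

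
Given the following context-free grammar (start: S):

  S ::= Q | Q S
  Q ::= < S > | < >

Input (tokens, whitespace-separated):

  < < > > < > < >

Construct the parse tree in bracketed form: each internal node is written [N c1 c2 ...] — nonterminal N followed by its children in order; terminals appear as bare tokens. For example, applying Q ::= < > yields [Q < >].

[S [Q < [S [Q < >]] >] [S [Q < >] [S [Q < >]]]]

S
Q S
< S > S
< Q > S
< < > > S
< < > > Q S
< < > > < > S
< < > > < > Q
< < > > < > < >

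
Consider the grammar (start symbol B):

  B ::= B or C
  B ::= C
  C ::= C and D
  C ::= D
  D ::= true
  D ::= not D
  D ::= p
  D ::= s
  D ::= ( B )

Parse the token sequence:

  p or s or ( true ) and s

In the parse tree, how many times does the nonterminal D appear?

[B [B [B [C [D p]]] or [C [D s]]] or [C [C [D ( [B [C [D true]]] )]] and [D s]]]

5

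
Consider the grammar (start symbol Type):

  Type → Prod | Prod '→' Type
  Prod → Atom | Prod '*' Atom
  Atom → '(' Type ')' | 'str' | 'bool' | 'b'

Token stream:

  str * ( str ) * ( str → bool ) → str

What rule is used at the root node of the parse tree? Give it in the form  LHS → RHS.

[Type [Prod [Prod [Prod [Atom str]] * [Atom ( [Type [Prod [Atom str]]] )]] * [Atom ( [Type [Prod [Atom str]] → [Type [Prod [Atom bool]]]] )]] → [Type [Prod [Atom str]]]]

Type → Prod '→' Type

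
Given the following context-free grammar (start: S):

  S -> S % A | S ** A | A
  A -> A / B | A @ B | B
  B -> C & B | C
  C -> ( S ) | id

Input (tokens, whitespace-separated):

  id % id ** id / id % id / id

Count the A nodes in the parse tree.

[S [S [S [S [A [B [C id]]]] % [A [B [C id]]]] ** [A [A [B [C id]]] / [B [C id]]]] % [A [A [B [C id]]] / [B [C id]]]]

6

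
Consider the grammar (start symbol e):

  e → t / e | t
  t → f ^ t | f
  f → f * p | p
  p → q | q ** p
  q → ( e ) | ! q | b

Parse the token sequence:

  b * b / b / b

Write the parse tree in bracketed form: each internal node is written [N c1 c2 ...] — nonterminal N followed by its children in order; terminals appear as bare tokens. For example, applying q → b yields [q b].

[e [t [f [f [p [q b]]] * [p [q b]]]] / [e [t [f [p [q b]]]] / [e [t [f [p [q b]]]]]]]

e
t / e
f / e
f * p / e
p * p / e
q * p / e
b * p / e
b * q / e
b * b / e
b * b / t / e
b * b / f / e
b * b / p / e
b * b / q / e
b * b / b / e
b * b / b / t
b * b / b / f
b * b / b / p
b * b / b / q
b * b / b / b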